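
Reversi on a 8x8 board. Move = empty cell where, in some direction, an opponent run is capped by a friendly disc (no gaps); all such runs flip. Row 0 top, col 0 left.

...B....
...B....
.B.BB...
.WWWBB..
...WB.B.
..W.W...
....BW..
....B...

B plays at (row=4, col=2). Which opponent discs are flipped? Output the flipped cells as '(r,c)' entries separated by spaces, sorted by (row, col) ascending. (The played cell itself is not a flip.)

Dir NW: opp run (3,1), next='.' -> no flip
Dir N: opp run (3,2), next='.' -> no flip
Dir NE: opp run (3,3) capped by B -> flip
Dir W: first cell '.' (not opp) -> no flip
Dir E: opp run (4,3) capped by B -> flip
Dir SW: first cell '.' (not opp) -> no flip
Dir S: opp run (5,2), next='.' -> no flip
Dir SE: first cell '.' (not opp) -> no flip

Answer: (3,3) (4,3)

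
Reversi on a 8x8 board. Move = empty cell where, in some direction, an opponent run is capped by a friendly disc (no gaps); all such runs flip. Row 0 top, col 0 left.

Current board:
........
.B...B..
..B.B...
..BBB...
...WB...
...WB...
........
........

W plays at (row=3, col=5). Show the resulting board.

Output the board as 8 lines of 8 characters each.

Answer: ........
.B...B..
..B.B...
..BBBW..
...WW...
...WB...
........
........

Derivation:
Place W at (3,5); scan 8 dirs for brackets.
Dir NW: opp run (2,4), next='.' -> no flip
Dir N: first cell '.' (not opp) -> no flip
Dir NE: first cell '.' (not opp) -> no flip
Dir W: opp run (3,4) (3,3) (3,2), next='.' -> no flip
Dir E: first cell '.' (not opp) -> no flip
Dir SW: opp run (4,4) capped by W -> flip
Dir S: first cell '.' (not opp) -> no flip
Dir SE: first cell '.' (not opp) -> no flip
All flips: (4,4)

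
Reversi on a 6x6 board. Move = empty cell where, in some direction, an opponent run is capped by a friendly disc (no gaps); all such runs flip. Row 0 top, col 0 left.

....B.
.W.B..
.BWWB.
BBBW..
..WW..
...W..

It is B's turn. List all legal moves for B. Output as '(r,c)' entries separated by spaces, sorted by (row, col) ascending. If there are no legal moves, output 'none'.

Answer: (0,1) (1,2) (1,4) (3,4) (5,1) (5,2) (5,4)

Derivation:
(0,0): no bracket -> illegal
(0,1): flips 1 -> legal
(0,2): no bracket -> illegal
(1,0): no bracket -> illegal
(1,2): flips 1 -> legal
(1,4): flips 1 -> legal
(2,0): no bracket -> illegal
(3,4): flips 1 -> legal
(4,1): no bracket -> illegal
(4,4): no bracket -> illegal
(5,1): flips 2 -> legal
(5,2): flips 1 -> legal
(5,4): flips 1 -> legal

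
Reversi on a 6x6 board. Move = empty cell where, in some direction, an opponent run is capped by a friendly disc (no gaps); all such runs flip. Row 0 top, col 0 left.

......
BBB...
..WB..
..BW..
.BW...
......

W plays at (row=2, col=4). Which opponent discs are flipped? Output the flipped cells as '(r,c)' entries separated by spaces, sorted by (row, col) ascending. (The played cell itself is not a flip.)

Answer: (2,3)

Derivation:
Dir NW: first cell '.' (not opp) -> no flip
Dir N: first cell '.' (not opp) -> no flip
Dir NE: first cell '.' (not opp) -> no flip
Dir W: opp run (2,3) capped by W -> flip
Dir E: first cell '.' (not opp) -> no flip
Dir SW: first cell 'W' (not opp) -> no flip
Dir S: first cell '.' (not opp) -> no flip
Dir SE: first cell '.' (not opp) -> no flip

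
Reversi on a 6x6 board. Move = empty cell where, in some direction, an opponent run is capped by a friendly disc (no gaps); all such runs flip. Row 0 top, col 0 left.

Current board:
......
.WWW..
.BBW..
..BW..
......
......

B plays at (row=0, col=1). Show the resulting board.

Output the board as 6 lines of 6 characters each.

Answer: .B....
.BWW..
.BBW..
..BW..
......
......

Derivation:
Place B at (0,1); scan 8 dirs for brackets.
Dir NW: edge -> no flip
Dir N: edge -> no flip
Dir NE: edge -> no flip
Dir W: first cell '.' (not opp) -> no flip
Dir E: first cell '.' (not opp) -> no flip
Dir SW: first cell '.' (not opp) -> no flip
Dir S: opp run (1,1) capped by B -> flip
Dir SE: opp run (1,2) (2,3), next='.' -> no flip
All flips: (1,1)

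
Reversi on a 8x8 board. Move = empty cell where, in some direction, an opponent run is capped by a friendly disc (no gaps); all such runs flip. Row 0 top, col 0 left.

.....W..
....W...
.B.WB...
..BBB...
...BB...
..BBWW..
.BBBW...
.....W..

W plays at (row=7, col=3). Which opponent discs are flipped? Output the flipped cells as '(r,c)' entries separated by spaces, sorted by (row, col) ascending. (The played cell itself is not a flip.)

Answer: (3,3) (4,3) (5,3) (6,3)

Derivation:
Dir NW: opp run (6,2), next='.' -> no flip
Dir N: opp run (6,3) (5,3) (4,3) (3,3) capped by W -> flip
Dir NE: first cell 'W' (not opp) -> no flip
Dir W: first cell '.' (not opp) -> no flip
Dir E: first cell '.' (not opp) -> no flip
Dir SW: edge -> no flip
Dir S: edge -> no flip
Dir SE: edge -> no flip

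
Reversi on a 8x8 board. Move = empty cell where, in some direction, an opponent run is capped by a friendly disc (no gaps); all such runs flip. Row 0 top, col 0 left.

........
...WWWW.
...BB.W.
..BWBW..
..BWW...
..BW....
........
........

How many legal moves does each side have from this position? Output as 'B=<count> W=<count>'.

-- B to move --
(0,2): flips 1 -> legal
(0,3): flips 1 -> legal
(0,4): flips 1 -> legal
(0,5): flips 1 -> legal
(0,6): flips 1 -> legal
(0,7): no bracket -> illegal
(1,2): no bracket -> illegal
(1,7): no bracket -> illegal
(2,2): no bracket -> illegal
(2,5): no bracket -> illegal
(2,7): no bracket -> illegal
(3,6): flips 1 -> legal
(3,7): no bracket -> illegal
(4,5): flips 2 -> legal
(4,6): flips 1 -> legal
(5,4): flips 3 -> legal
(5,5): no bracket -> illegal
(6,2): no bracket -> illegal
(6,3): flips 3 -> legal
(6,4): flips 1 -> legal
B mobility = 11
-- W to move --
(1,2): no bracket -> illegal
(2,1): flips 1 -> legal
(2,2): no bracket -> illegal
(2,5): flips 1 -> legal
(3,1): flips 2 -> legal
(4,1): flips 3 -> legal
(4,5): no bracket -> illegal
(5,1): flips 2 -> legal
(6,1): flips 1 -> legal
(6,2): no bracket -> illegal
(6,3): no bracket -> illegal
W mobility = 6

Answer: B=11 W=6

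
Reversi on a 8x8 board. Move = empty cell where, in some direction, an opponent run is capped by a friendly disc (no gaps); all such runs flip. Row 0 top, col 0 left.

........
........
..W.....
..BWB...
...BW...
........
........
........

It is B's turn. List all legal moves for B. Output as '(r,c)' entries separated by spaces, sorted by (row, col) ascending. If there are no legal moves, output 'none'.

(1,1): no bracket -> illegal
(1,2): flips 1 -> legal
(1,3): no bracket -> illegal
(2,1): no bracket -> illegal
(2,3): flips 1 -> legal
(2,4): no bracket -> illegal
(3,1): no bracket -> illegal
(3,5): no bracket -> illegal
(4,2): no bracket -> illegal
(4,5): flips 1 -> legal
(5,3): no bracket -> illegal
(5,4): flips 1 -> legal
(5,5): no bracket -> illegal

Answer: (1,2) (2,3) (4,5) (5,4)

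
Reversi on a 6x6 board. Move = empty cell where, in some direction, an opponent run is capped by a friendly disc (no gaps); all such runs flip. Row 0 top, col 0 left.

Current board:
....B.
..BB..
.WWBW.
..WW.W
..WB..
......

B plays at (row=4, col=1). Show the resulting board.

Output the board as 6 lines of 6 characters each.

Place B at (4,1); scan 8 dirs for brackets.
Dir NW: first cell '.' (not opp) -> no flip
Dir N: first cell '.' (not opp) -> no flip
Dir NE: opp run (3,2) capped by B -> flip
Dir W: first cell '.' (not opp) -> no flip
Dir E: opp run (4,2) capped by B -> flip
Dir SW: first cell '.' (not opp) -> no flip
Dir S: first cell '.' (not opp) -> no flip
Dir SE: first cell '.' (not opp) -> no flip
All flips: (3,2) (4,2)

Answer: ....B.
..BB..
.WWBW.
..BW.W
.BBB..
......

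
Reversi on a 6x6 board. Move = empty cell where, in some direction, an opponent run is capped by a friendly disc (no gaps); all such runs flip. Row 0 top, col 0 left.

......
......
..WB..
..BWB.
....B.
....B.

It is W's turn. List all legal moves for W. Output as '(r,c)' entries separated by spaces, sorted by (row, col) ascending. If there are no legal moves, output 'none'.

Answer: (1,3) (2,4) (3,1) (3,5) (4,2) (5,5)

Derivation:
(1,2): no bracket -> illegal
(1,3): flips 1 -> legal
(1,4): no bracket -> illegal
(2,1): no bracket -> illegal
(2,4): flips 1 -> legal
(2,5): no bracket -> illegal
(3,1): flips 1 -> legal
(3,5): flips 1 -> legal
(4,1): no bracket -> illegal
(4,2): flips 1 -> legal
(4,3): no bracket -> illegal
(4,5): no bracket -> illegal
(5,3): no bracket -> illegal
(5,5): flips 1 -> legal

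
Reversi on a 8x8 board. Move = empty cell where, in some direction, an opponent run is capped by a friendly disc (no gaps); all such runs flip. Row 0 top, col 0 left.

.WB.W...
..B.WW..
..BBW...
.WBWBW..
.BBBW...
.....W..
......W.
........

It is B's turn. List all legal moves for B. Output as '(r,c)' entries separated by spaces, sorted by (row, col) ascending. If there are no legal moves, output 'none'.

Answer: (0,0) (0,5) (0,6) (2,0) (2,1) (2,5) (3,0) (3,6) (4,0) (4,5) (5,4) (7,7)

Derivation:
(0,0): flips 1 -> legal
(0,3): no bracket -> illegal
(0,5): flips 1 -> legal
(0,6): flips 3 -> legal
(1,0): no bracket -> illegal
(1,1): no bracket -> illegal
(1,3): no bracket -> illegal
(1,6): no bracket -> illegal
(2,0): flips 1 -> legal
(2,1): flips 1 -> legal
(2,5): flips 1 -> legal
(2,6): no bracket -> illegal
(3,0): flips 1 -> legal
(3,6): flips 1 -> legal
(4,0): flips 1 -> legal
(4,5): flips 1 -> legal
(4,6): no bracket -> illegal
(5,3): no bracket -> illegal
(5,4): flips 1 -> legal
(5,6): no bracket -> illegal
(5,7): no bracket -> illegal
(6,4): no bracket -> illegal
(6,5): no bracket -> illegal
(6,7): no bracket -> illegal
(7,5): no bracket -> illegal
(7,6): no bracket -> illegal
(7,7): flips 4 -> legal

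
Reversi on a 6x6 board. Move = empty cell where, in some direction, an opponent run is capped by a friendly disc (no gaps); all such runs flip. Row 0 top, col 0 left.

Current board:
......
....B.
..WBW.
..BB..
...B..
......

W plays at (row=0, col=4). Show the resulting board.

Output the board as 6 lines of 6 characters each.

Answer: ....W.
....W.
..WBW.
..BB..
...B..
......

Derivation:
Place W at (0,4); scan 8 dirs for brackets.
Dir NW: edge -> no flip
Dir N: edge -> no flip
Dir NE: edge -> no flip
Dir W: first cell '.' (not opp) -> no flip
Dir E: first cell '.' (not opp) -> no flip
Dir SW: first cell '.' (not opp) -> no flip
Dir S: opp run (1,4) capped by W -> flip
Dir SE: first cell '.' (not opp) -> no flip
All flips: (1,4)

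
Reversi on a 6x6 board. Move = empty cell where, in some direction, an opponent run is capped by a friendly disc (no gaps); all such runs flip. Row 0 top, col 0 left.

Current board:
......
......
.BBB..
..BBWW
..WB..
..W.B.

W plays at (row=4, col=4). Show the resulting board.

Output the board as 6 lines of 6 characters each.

Place W at (4,4); scan 8 dirs for brackets.
Dir NW: opp run (3,3) (2,2), next='.' -> no flip
Dir N: first cell 'W' (not opp) -> no flip
Dir NE: first cell 'W' (not opp) -> no flip
Dir W: opp run (4,3) capped by W -> flip
Dir E: first cell '.' (not opp) -> no flip
Dir SW: first cell '.' (not opp) -> no flip
Dir S: opp run (5,4), next=edge -> no flip
Dir SE: first cell '.' (not opp) -> no flip
All flips: (4,3)

Answer: ......
......
.BBB..
..BBWW
..WWW.
..W.B.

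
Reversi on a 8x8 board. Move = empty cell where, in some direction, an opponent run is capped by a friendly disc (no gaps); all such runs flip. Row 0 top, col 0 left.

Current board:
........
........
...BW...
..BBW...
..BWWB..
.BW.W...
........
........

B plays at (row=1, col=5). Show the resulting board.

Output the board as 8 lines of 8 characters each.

Place B at (1,5); scan 8 dirs for brackets.
Dir NW: first cell '.' (not opp) -> no flip
Dir N: first cell '.' (not opp) -> no flip
Dir NE: first cell '.' (not opp) -> no flip
Dir W: first cell '.' (not opp) -> no flip
Dir E: first cell '.' (not opp) -> no flip
Dir SW: opp run (2,4) capped by B -> flip
Dir S: first cell '.' (not opp) -> no flip
Dir SE: first cell '.' (not opp) -> no flip
All flips: (2,4)

Answer: ........
.....B..
...BB...
..BBW...
..BWWB..
.BW.W...
........
........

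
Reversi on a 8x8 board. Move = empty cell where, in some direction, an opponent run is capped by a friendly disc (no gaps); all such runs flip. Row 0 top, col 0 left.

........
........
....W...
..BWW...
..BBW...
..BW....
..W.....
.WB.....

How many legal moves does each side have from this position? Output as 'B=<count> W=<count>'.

-- B to move --
(1,3): no bracket -> illegal
(1,4): no bracket -> illegal
(1,5): flips 2 -> legal
(2,2): no bracket -> illegal
(2,3): flips 1 -> legal
(2,5): flips 1 -> legal
(3,5): flips 2 -> legal
(4,5): flips 1 -> legal
(5,1): no bracket -> illegal
(5,4): flips 1 -> legal
(5,5): no bracket -> illegal
(6,0): no bracket -> illegal
(6,1): no bracket -> illegal
(6,3): flips 1 -> legal
(6,4): flips 1 -> legal
(7,0): flips 1 -> legal
(7,3): no bracket -> illegal
B mobility = 9
-- W to move --
(2,1): no bracket -> illegal
(2,2): flips 3 -> legal
(2,3): no bracket -> illegal
(3,1): flips 2 -> legal
(4,1): flips 2 -> legal
(5,1): flips 2 -> legal
(5,4): no bracket -> illegal
(6,1): flips 2 -> legal
(6,3): no bracket -> illegal
(7,3): flips 1 -> legal
W mobility = 6

Answer: B=9 W=6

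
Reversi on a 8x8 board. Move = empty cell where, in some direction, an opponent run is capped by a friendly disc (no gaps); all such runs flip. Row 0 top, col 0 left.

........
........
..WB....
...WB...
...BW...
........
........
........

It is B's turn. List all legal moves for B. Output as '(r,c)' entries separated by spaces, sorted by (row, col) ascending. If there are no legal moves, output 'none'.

(1,1): no bracket -> illegal
(1,2): no bracket -> illegal
(1,3): no bracket -> illegal
(2,1): flips 1 -> legal
(2,4): no bracket -> illegal
(3,1): no bracket -> illegal
(3,2): flips 1 -> legal
(3,5): no bracket -> illegal
(4,2): no bracket -> illegal
(4,5): flips 1 -> legal
(5,3): no bracket -> illegal
(5,4): flips 1 -> legal
(5,5): no bracket -> illegal

Answer: (2,1) (3,2) (4,5) (5,4)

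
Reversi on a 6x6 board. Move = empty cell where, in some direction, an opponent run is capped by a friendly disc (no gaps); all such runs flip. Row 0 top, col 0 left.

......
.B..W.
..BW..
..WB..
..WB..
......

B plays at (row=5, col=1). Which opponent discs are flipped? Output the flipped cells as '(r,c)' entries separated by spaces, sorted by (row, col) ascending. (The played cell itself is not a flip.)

Answer: (4,2)

Derivation:
Dir NW: first cell '.' (not opp) -> no flip
Dir N: first cell '.' (not opp) -> no flip
Dir NE: opp run (4,2) capped by B -> flip
Dir W: first cell '.' (not opp) -> no flip
Dir E: first cell '.' (not opp) -> no flip
Dir SW: edge -> no flip
Dir S: edge -> no flip
Dir SE: edge -> no flip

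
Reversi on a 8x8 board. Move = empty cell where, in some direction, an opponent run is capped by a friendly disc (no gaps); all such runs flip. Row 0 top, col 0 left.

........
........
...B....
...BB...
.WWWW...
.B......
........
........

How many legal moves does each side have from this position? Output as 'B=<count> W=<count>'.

-- B to move --
(3,0): no bracket -> illegal
(3,1): flips 1 -> legal
(3,2): no bracket -> illegal
(3,5): no bracket -> illegal
(4,0): no bracket -> illegal
(4,5): no bracket -> illegal
(5,0): no bracket -> illegal
(5,2): flips 1 -> legal
(5,3): flips 1 -> legal
(5,4): flips 1 -> legal
(5,5): flips 1 -> legal
B mobility = 5
-- W to move --
(1,2): no bracket -> illegal
(1,3): flips 2 -> legal
(1,4): no bracket -> illegal
(2,2): flips 1 -> legal
(2,4): flips 2 -> legal
(2,5): flips 1 -> legal
(3,2): no bracket -> illegal
(3,5): no bracket -> illegal
(4,0): no bracket -> illegal
(4,5): no bracket -> illegal
(5,0): no bracket -> illegal
(5,2): no bracket -> illegal
(6,0): flips 1 -> legal
(6,1): flips 1 -> legal
(6,2): no bracket -> illegal
W mobility = 6

Answer: B=5 W=6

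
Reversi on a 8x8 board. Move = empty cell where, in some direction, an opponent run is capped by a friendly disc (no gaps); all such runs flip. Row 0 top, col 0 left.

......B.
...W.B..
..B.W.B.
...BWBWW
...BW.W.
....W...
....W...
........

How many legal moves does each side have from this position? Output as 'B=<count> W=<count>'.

Answer: B=9 W=8

Derivation:
-- B to move --
(0,2): flips 2 -> legal
(0,3): no bracket -> illegal
(0,4): flips 1 -> legal
(1,2): no bracket -> illegal
(1,4): no bracket -> illegal
(2,3): no bracket -> illegal
(2,5): flips 1 -> legal
(2,7): no bracket -> illegal
(4,5): flips 1 -> legal
(4,7): no bracket -> illegal
(5,3): flips 1 -> legal
(5,5): flips 1 -> legal
(5,6): flips 2 -> legal
(5,7): flips 1 -> legal
(6,3): no bracket -> illegal
(6,5): flips 1 -> legal
(7,3): no bracket -> illegal
(7,4): no bracket -> illegal
(7,5): no bracket -> illegal
B mobility = 9
-- W to move --
(0,4): flips 2 -> legal
(0,5): no bracket -> illegal
(0,7): no bracket -> illegal
(1,1): flips 2 -> legal
(1,2): no bracket -> illegal
(1,4): no bracket -> illegal
(1,6): flips 1 -> legal
(1,7): flips 2 -> legal
(2,1): no bracket -> illegal
(2,3): no bracket -> illegal
(2,5): no bracket -> illegal
(2,7): no bracket -> illegal
(3,1): flips 1 -> legal
(3,2): flips 2 -> legal
(4,2): flips 2 -> legal
(4,5): no bracket -> illegal
(5,2): flips 1 -> legal
(5,3): no bracket -> illegal
W mobility = 8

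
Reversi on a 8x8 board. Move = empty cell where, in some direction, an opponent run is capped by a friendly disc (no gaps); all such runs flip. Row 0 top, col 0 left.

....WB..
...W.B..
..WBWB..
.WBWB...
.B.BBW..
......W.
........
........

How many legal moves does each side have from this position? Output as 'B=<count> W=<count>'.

Answer: B=9 W=9

Derivation:
-- B to move --
(0,2): no bracket -> illegal
(0,3): flips 2 -> legal
(1,1): flips 2 -> legal
(1,2): flips 1 -> legal
(1,4): flips 1 -> legal
(2,0): no bracket -> illegal
(2,1): flips 2 -> legal
(3,0): flips 1 -> legal
(3,5): no bracket -> illegal
(3,6): no bracket -> illegal
(4,0): no bracket -> illegal
(4,2): flips 2 -> legal
(4,6): flips 1 -> legal
(4,7): no bracket -> illegal
(5,4): no bracket -> illegal
(5,5): no bracket -> illegal
(5,7): no bracket -> illegal
(6,5): no bracket -> illegal
(6,6): no bracket -> illegal
(6,7): flips 2 -> legal
B mobility = 9
-- W to move --
(0,6): flips 2 -> legal
(1,2): flips 2 -> legal
(1,4): no bracket -> illegal
(1,6): no bracket -> illegal
(2,1): no bracket -> illegal
(2,6): flips 2 -> legal
(3,0): no bracket -> illegal
(3,5): flips 1 -> legal
(3,6): no bracket -> illegal
(4,0): no bracket -> illegal
(4,2): flips 3 -> legal
(5,0): no bracket -> illegal
(5,1): flips 1 -> legal
(5,2): no bracket -> illegal
(5,3): flips 1 -> legal
(5,4): flips 2 -> legal
(5,5): flips 1 -> legal
W mobility = 9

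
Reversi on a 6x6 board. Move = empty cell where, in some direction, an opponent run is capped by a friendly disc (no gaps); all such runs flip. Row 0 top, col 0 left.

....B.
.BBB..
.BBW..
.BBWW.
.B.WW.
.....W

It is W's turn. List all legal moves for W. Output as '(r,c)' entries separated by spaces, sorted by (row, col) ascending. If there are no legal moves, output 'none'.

Answer: (0,0) (0,1) (0,3) (1,0) (2,0) (3,0) (5,0)

Derivation:
(0,0): flips 2 -> legal
(0,1): flips 1 -> legal
(0,2): no bracket -> illegal
(0,3): flips 1 -> legal
(0,5): no bracket -> illegal
(1,0): flips 2 -> legal
(1,4): no bracket -> illegal
(1,5): no bracket -> illegal
(2,0): flips 2 -> legal
(2,4): no bracket -> illegal
(3,0): flips 2 -> legal
(4,0): no bracket -> illegal
(4,2): no bracket -> illegal
(5,0): flips 2 -> legal
(5,1): no bracket -> illegal
(5,2): no bracket -> illegal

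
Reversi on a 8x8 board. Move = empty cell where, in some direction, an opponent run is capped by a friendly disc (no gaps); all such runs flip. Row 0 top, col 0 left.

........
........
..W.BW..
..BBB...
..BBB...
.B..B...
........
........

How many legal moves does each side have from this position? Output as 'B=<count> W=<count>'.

Answer: B=4 W=3

Derivation:
-- B to move --
(1,1): flips 1 -> legal
(1,2): flips 1 -> legal
(1,3): no bracket -> illegal
(1,4): no bracket -> illegal
(1,5): no bracket -> illegal
(1,6): flips 1 -> legal
(2,1): no bracket -> illegal
(2,3): no bracket -> illegal
(2,6): flips 1 -> legal
(3,1): no bracket -> illegal
(3,5): no bracket -> illegal
(3,6): no bracket -> illegal
B mobility = 4
-- W to move --
(1,3): no bracket -> illegal
(1,4): no bracket -> illegal
(1,5): no bracket -> illegal
(2,1): no bracket -> illegal
(2,3): flips 1 -> legal
(3,1): no bracket -> illegal
(3,5): no bracket -> illegal
(4,0): no bracket -> illegal
(4,1): no bracket -> illegal
(4,5): no bracket -> illegal
(5,0): no bracket -> illegal
(5,2): flips 4 -> legal
(5,3): no bracket -> illegal
(5,5): flips 2 -> legal
(6,0): no bracket -> illegal
(6,1): no bracket -> illegal
(6,2): no bracket -> illegal
(6,3): no bracket -> illegal
(6,4): no bracket -> illegal
(6,5): no bracket -> illegal
W mobility = 3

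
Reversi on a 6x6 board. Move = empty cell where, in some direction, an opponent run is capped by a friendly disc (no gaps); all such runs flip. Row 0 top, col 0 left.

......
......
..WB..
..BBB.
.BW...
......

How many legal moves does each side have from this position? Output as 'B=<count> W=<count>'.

Answer: B=6 W=3

Derivation:
-- B to move --
(1,1): flips 1 -> legal
(1,2): flips 1 -> legal
(1,3): no bracket -> illegal
(2,1): flips 1 -> legal
(3,1): no bracket -> illegal
(4,3): flips 1 -> legal
(5,1): flips 1 -> legal
(5,2): flips 1 -> legal
(5,3): no bracket -> illegal
B mobility = 6
-- W to move --
(1,2): no bracket -> illegal
(1,3): no bracket -> illegal
(1,4): no bracket -> illegal
(2,1): no bracket -> illegal
(2,4): flips 2 -> legal
(2,5): no bracket -> illegal
(3,0): no bracket -> illegal
(3,1): no bracket -> illegal
(3,5): no bracket -> illegal
(4,0): flips 1 -> legal
(4,3): no bracket -> illegal
(4,4): flips 1 -> legal
(4,5): no bracket -> illegal
(5,0): no bracket -> illegal
(5,1): no bracket -> illegal
(5,2): no bracket -> illegal
W mobility = 3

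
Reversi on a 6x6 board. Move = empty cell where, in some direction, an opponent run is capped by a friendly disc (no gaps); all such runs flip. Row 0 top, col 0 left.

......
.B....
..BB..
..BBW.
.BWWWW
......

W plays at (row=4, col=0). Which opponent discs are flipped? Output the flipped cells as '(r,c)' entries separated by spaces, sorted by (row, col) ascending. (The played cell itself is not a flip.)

Answer: (4,1)

Derivation:
Dir NW: edge -> no flip
Dir N: first cell '.' (not opp) -> no flip
Dir NE: first cell '.' (not opp) -> no flip
Dir W: edge -> no flip
Dir E: opp run (4,1) capped by W -> flip
Dir SW: edge -> no flip
Dir S: first cell '.' (not opp) -> no flip
Dir SE: first cell '.' (not opp) -> no flip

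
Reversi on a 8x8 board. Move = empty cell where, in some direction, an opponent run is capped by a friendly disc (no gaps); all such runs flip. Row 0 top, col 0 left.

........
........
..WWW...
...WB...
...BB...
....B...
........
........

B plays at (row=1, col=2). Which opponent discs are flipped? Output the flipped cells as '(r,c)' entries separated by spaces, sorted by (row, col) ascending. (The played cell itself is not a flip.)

Answer: (2,3)

Derivation:
Dir NW: first cell '.' (not opp) -> no flip
Dir N: first cell '.' (not opp) -> no flip
Dir NE: first cell '.' (not opp) -> no flip
Dir W: first cell '.' (not opp) -> no flip
Dir E: first cell '.' (not opp) -> no flip
Dir SW: first cell '.' (not opp) -> no flip
Dir S: opp run (2,2), next='.' -> no flip
Dir SE: opp run (2,3) capped by B -> flip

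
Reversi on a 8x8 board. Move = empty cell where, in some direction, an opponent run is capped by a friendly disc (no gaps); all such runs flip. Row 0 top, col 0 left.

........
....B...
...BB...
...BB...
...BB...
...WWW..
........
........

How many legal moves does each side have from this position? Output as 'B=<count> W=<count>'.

Answer: B=5 W=5

Derivation:
-- B to move --
(4,2): no bracket -> illegal
(4,5): no bracket -> illegal
(4,6): no bracket -> illegal
(5,2): no bracket -> illegal
(5,6): no bracket -> illegal
(6,2): flips 1 -> legal
(6,3): flips 1 -> legal
(6,4): flips 1 -> legal
(6,5): flips 1 -> legal
(6,6): flips 1 -> legal
B mobility = 5
-- W to move --
(0,3): no bracket -> illegal
(0,4): flips 4 -> legal
(0,5): no bracket -> illegal
(1,2): no bracket -> illegal
(1,3): flips 3 -> legal
(1,5): no bracket -> illegal
(2,2): flips 2 -> legal
(2,5): no bracket -> illegal
(3,2): flips 1 -> legal
(3,5): flips 1 -> legal
(4,2): no bracket -> illegal
(4,5): no bracket -> illegal
(5,2): no bracket -> illegal
W mobility = 5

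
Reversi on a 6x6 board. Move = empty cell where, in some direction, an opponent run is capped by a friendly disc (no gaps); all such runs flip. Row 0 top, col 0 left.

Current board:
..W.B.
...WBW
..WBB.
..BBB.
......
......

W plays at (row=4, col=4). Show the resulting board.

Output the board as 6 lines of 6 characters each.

Answer: ..W.B.
...WBW
..WBB.
..BWB.
....W.
......

Derivation:
Place W at (4,4); scan 8 dirs for brackets.
Dir NW: opp run (3,3) capped by W -> flip
Dir N: opp run (3,4) (2,4) (1,4) (0,4), next=edge -> no flip
Dir NE: first cell '.' (not opp) -> no flip
Dir W: first cell '.' (not opp) -> no flip
Dir E: first cell '.' (not opp) -> no flip
Dir SW: first cell '.' (not opp) -> no flip
Dir S: first cell '.' (not opp) -> no flip
Dir SE: first cell '.' (not opp) -> no flip
All flips: (3,3)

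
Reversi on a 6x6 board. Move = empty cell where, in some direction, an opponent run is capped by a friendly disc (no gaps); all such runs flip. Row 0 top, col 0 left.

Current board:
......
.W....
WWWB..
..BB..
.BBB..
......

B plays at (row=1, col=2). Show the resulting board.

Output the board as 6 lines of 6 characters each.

Answer: ......
.WB...
WWBB..
..BB..
.BBB..
......

Derivation:
Place B at (1,2); scan 8 dirs for brackets.
Dir NW: first cell '.' (not opp) -> no flip
Dir N: first cell '.' (not opp) -> no flip
Dir NE: first cell '.' (not opp) -> no flip
Dir W: opp run (1,1), next='.' -> no flip
Dir E: first cell '.' (not opp) -> no flip
Dir SW: opp run (2,1), next='.' -> no flip
Dir S: opp run (2,2) capped by B -> flip
Dir SE: first cell 'B' (not opp) -> no flip
All flips: (2,2)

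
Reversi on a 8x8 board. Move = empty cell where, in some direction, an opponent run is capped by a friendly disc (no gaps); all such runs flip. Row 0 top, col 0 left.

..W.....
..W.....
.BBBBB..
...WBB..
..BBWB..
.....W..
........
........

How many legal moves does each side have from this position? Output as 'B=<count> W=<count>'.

-- B to move --
(0,1): flips 1 -> legal
(0,3): flips 1 -> legal
(1,1): no bracket -> illegal
(1,3): no bracket -> illegal
(3,2): flips 1 -> legal
(4,6): no bracket -> illegal
(5,3): flips 1 -> legal
(5,4): flips 1 -> legal
(5,6): no bracket -> illegal
(6,4): no bracket -> illegal
(6,5): flips 1 -> legal
(6,6): flips 3 -> legal
B mobility = 7
-- W to move --
(1,0): no bracket -> illegal
(1,1): flips 1 -> legal
(1,3): flips 1 -> legal
(1,4): flips 2 -> legal
(1,5): flips 4 -> legal
(1,6): no bracket -> illegal
(2,0): no bracket -> illegal
(2,6): flips 1 -> legal
(3,0): flips 1 -> legal
(3,1): no bracket -> illegal
(3,2): flips 1 -> legal
(3,6): flips 2 -> legal
(4,1): flips 2 -> legal
(4,6): flips 1 -> legal
(5,1): flips 1 -> legal
(5,2): no bracket -> illegal
(5,3): flips 1 -> legal
(5,4): no bracket -> illegal
(5,6): flips 3 -> legal
W mobility = 13

Answer: B=7 W=13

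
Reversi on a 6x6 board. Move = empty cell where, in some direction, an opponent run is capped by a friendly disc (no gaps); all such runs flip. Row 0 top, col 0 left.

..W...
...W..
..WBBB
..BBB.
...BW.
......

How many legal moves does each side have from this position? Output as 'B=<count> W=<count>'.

-- B to move --
(0,1): no bracket -> illegal
(0,3): flips 1 -> legal
(0,4): no bracket -> illegal
(1,1): flips 1 -> legal
(1,2): flips 1 -> legal
(1,4): no bracket -> illegal
(2,1): flips 1 -> legal
(3,1): no bracket -> illegal
(3,5): no bracket -> illegal
(4,5): flips 1 -> legal
(5,3): no bracket -> illegal
(5,4): flips 1 -> legal
(5,5): flips 1 -> legal
B mobility = 7
-- W to move --
(1,2): no bracket -> illegal
(1,4): flips 2 -> legal
(1,5): no bracket -> illegal
(2,1): no bracket -> illegal
(3,1): no bracket -> illegal
(3,5): flips 1 -> legal
(4,1): no bracket -> illegal
(4,2): flips 2 -> legal
(4,5): no bracket -> illegal
(5,2): no bracket -> illegal
(5,3): flips 3 -> legal
(5,4): no bracket -> illegal
W mobility = 4

Answer: B=7 W=4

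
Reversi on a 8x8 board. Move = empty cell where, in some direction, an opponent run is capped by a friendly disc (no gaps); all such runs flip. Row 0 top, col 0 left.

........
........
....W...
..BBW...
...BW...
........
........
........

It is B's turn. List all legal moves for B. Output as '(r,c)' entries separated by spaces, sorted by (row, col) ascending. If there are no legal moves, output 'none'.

Answer: (1,5) (2,5) (3,5) (4,5) (5,5)

Derivation:
(1,3): no bracket -> illegal
(1,4): no bracket -> illegal
(1,5): flips 1 -> legal
(2,3): no bracket -> illegal
(2,5): flips 1 -> legal
(3,5): flips 1 -> legal
(4,5): flips 1 -> legal
(5,3): no bracket -> illegal
(5,4): no bracket -> illegal
(5,5): flips 1 -> legal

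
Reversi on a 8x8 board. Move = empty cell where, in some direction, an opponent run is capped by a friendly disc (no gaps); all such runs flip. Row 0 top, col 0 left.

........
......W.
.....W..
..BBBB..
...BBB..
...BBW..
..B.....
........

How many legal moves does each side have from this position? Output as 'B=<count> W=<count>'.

-- B to move --
(0,5): no bracket -> illegal
(0,6): no bracket -> illegal
(0,7): flips 2 -> legal
(1,4): no bracket -> illegal
(1,5): flips 1 -> legal
(1,7): no bracket -> illegal
(2,4): no bracket -> illegal
(2,6): no bracket -> illegal
(2,7): no bracket -> illegal
(3,6): no bracket -> illegal
(4,6): no bracket -> illegal
(5,6): flips 1 -> legal
(6,4): no bracket -> illegal
(6,5): flips 1 -> legal
(6,6): flips 1 -> legal
B mobility = 5
-- W to move --
(2,1): no bracket -> illegal
(2,2): flips 2 -> legal
(2,3): no bracket -> illegal
(2,4): no bracket -> illegal
(2,6): no bracket -> illegal
(3,1): no bracket -> illegal
(3,6): no bracket -> illegal
(4,1): no bracket -> illegal
(4,2): no bracket -> illegal
(4,6): no bracket -> illegal
(5,1): no bracket -> illegal
(5,2): flips 4 -> legal
(5,6): no bracket -> illegal
(6,1): no bracket -> illegal
(6,3): no bracket -> illegal
(6,4): no bracket -> illegal
(6,5): no bracket -> illegal
(7,1): no bracket -> illegal
(7,2): no bracket -> illegal
(7,3): no bracket -> illegal
W mobility = 2

Answer: B=5 W=2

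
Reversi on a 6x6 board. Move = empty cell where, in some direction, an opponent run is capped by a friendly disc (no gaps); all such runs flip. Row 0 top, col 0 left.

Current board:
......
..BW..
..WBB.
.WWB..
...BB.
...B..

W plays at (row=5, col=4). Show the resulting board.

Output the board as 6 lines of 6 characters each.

Answer: ......
..BW..
..WBB.
.WWB..
...WB.
...BW.

Derivation:
Place W at (5,4); scan 8 dirs for brackets.
Dir NW: opp run (4,3) capped by W -> flip
Dir N: opp run (4,4), next='.' -> no flip
Dir NE: first cell '.' (not opp) -> no flip
Dir W: opp run (5,3), next='.' -> no flip
Dir E: first cell '.' (not opp) -> no flip
Dir SW: edge -> no flip
Dir S: edge -> no flip
Dir SE: edge -> no flip
All flips: (4,3)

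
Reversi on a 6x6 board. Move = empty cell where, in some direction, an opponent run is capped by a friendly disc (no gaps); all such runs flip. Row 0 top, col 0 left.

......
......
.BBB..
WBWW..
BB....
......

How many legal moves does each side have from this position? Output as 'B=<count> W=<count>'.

-- B to move --
(2,0): flips 1 -> legal
(2,4): no bracket -> illegal
(3,4): flips 2 -> legal
(4,2): flips 1 -> legal
(4,3): flips 2 -> legal
(4,4): flips 1 -> legal
B mobility = 5
-- W to move --
(1,0): flips 1 -> legal
(1,1): flips 1 -> legal
(1,2): flips 2 -> legal
(1,3): flips 1 -> legal
(1,4): flips 1 -> legal
(2,0): no bracket -> illegal
(2,4): no bracket -> illegal
(3,4): no bracket -> illegal
(4,2): no bracket -> illegal
(5,0): flips 2 -> legal
(5,1): no bracket -> illegal
(5,2): flips 1 -> legal
W mobility = 7

Answer: B=5 W=7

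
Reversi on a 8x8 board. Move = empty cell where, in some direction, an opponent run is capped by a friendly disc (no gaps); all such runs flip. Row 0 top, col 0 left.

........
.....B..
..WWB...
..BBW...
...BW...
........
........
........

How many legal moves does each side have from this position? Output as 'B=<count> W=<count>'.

Answer: B=10 W=7

Derivation:
-- B to move --
(1,1): flips 1 -> legal
(1,2): flips 1 -> legal
(1,3): flips 1 -> legal
(1,4): flips 1 -> legal
(2,1): flips 2 -> legal
(2,5): flips 1 -> legal
(3,1): no bracket -> illegal
(3,5): flips 1 -> legal
(4,5): flips 1 -> legal
(5,3): no bracket -> illegal
(5,4): flips 2 -> legal
(5,5): flips 1 -> legal
B mobility = 10
-- W to move --
(0,4): no bracket -> illegal
(0,5): no bracket -> illegal
(0,6): no bracket -> illegal
(1,3): no bracket -> illegal
(1,4): flips 1 -> legal
(1,6): no bracket -> illegal
(2,1): no bracket -> illegal
(2,5): flips 1 -> legal
(2,6): no bracket -> illegal
(3,1): flips 2 -> legal
(3,5): no bracket -> illegal
(4,1): flips 1 -> legal
(4,2): flips 2 -> legal
(5,2): flips 1 -> legal
(5,3): flips 2 -> legal
(5,4): no bracket -> illegal
W mobility = 7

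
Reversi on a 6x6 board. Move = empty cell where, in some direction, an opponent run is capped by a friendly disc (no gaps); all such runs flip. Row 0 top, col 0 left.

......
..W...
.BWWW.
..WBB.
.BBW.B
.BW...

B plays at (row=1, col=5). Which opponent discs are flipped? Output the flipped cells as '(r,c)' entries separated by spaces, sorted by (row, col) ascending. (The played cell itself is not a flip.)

Answer: (2,4)

Derivation:
Dir NW: first cell '.' (not opp) -> no flip
Dir N: first cell '.' (not opp) -> no flip
Dir NE: edge -> no flip
Dir W: first cell '.' (not opp) -> no flip
Dir E: edge -> no flip
Dir SW: opp run (2,4) capped by B -> flip
Dir S: first cell '.' (not opp) -> no flip
Dir SE: edge -> no flip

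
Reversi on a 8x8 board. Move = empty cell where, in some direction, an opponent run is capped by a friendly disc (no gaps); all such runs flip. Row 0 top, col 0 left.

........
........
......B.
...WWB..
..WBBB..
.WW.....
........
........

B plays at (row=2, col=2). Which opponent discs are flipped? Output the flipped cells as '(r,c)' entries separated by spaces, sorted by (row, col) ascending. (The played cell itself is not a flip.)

Dir NW: first cell '.' (not opp) -> no flip
Dir N: first cell '.' (not opp) -> no flip
Dir NE: first cell '.' (not opp) -> no flip
Dir W: first cell '.' (not opp) -> no flip
Dir E: first cell '.' (not opp) -> no flip
Dir SW: first cell '.' (not opp) -> no flip
Dir S: first cell '.' (not opp) -> no flip
Dir SE: opp run (3,3) capped by B -> flip

Answer: (3,3)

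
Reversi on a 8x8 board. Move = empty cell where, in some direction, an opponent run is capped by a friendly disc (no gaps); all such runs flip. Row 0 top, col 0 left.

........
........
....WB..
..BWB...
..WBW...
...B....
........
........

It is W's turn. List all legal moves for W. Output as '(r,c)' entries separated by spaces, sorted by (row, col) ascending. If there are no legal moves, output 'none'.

Answer: (2,2) (2,6) (3,1) (3,5) (6,2) (6,3) (6,4)

Derivation:
(1,4): no bracket -> illegal
(1,5): no bracket -> illegal
(1,6): no bracket -> illegal
(2,1): no bracket -> illegal
(2,2): flips 1 -> legal
(2,3): no bracket -> illegal
(2,6): flips 1 -> legal
(3,1): flips 1 -> legal
(3,5): flips 1 -> legal
(3,6): no bracket -> illegal
(4,1): no bracket -> illegal
(4,5): no bracket -> illegal
(5,2): no bracket -> illegal
(5,4): no bracket -> illegal
(6,2): flips 1 -> legal
(6,3): flips 2 -> legal
(6,4): flips 1 -> legal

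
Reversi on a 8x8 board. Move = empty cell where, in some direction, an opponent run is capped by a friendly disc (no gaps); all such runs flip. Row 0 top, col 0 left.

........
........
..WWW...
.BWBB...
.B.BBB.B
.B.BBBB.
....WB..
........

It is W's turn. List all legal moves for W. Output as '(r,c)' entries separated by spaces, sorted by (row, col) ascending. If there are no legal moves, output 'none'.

(2,0): no bracket -> illegal
(2,1): no bracket -> illegal
(2,5): no bracket -> illegal
(3,0): flips 1 -> legal
(3,5): flips 2 -> legal
(3,6): no bracket -> illegal
(3,7): no bracket -> illegal
(4,0): flips 1 -> legal
(4,2): flips 2 -> legal
(4,6): flips 1 -> legal
(5,0): flips 1 -> legal
(5,2): no bracket -> illegal
(5,7): no bracket -> illegal
(6,0): no bracket -> illegal
(6,1): no bracket -> illegal
(6,2): no bracket -> illegal
(6,3): flips 3 -> legal
(6,6): flips 4 -> legal
(6,7): flips 3 -> legal
(7,4): no bracket -> illegal
(7,5): no bracket -> illegal
(7,6): flips 3 -> legal

Answer: (3,0) (3,5) (4,0) (4,2) (4,6) (5,0) (6,3) (6,6) (6,7) (7,6)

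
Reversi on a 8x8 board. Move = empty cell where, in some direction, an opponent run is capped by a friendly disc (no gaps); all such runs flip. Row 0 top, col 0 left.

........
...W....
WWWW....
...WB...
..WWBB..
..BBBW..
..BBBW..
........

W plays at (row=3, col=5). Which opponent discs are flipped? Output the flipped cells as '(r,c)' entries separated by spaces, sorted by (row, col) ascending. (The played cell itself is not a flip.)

Dir NW: first cell '.' (not opp) -> no flip
Dir N: first cell '.' (not opp) -> no flip
Dir NE: first cell '.' (not opp) -> no flip
Dir W: opp run (3,4) capped by W -> flip
Dir E: first cell '.' (not opp) -> no flip
Dir SW: opp run (4,4) (5,3) (6,2), next='.' -> no flip
Dir S: opp run (4,5) capped by W -> flip
Dir SE: first cell '.' (not opp) -> no flip

Answer: (3,4) (4,5)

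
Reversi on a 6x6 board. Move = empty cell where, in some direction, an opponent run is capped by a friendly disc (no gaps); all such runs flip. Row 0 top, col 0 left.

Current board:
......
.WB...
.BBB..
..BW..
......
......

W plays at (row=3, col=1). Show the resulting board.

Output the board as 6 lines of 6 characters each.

Place W at (3,1); scan 8 dirs for brackets.
Dir NW: first cell '.' (not opp) -> no flip
Dir N: opp run (2,1) capped by W -> flip
Dir NE: opp run (2,2), next='.' -> no flip
Dir W: first cell '.' (not opp) -> no flip
Dir E: opp run (3,2) capped by W -> flip
Dir SW: first cell '.' (not opp) -> no flip
Dir S: first cell '.' (not opp) -> no flip
Dir SE: first cell '.' (not opp) -> no flip
All flips: (2,1) (3,2)

Answer: ......
.WB...
.WBB..
.WWW..
......
......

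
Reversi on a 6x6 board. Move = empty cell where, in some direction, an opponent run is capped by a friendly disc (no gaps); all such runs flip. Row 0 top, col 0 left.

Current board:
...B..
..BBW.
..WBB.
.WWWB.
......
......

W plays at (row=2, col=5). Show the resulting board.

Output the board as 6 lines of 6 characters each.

Place W at (2,5); scan 8 dirs for brackets.
Dir NW: first cell 'W' (not opp) -> no flip
Dir N: first cell '.' (not opp) -> no flip
Dir NE: edge -> no flip
Dir W: opp run (2,4) (2,3) capped by W -> flip
Dir E: edge -> no flip
Dir SW: opp run (3,4), next='.' -> no flip
Dir S: first cell '.' (not opp) -> no flip
Dir SE: edge -> no flip
All flips: (2,3) (2,4)

Answer: ...B..
..BBW.
..WWWW
.WWWB.
......
......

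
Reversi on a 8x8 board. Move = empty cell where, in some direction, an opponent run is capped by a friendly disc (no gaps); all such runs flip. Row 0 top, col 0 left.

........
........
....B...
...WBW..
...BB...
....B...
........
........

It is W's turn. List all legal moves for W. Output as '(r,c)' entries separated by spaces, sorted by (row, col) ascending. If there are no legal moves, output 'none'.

Answer: (1,3) (1,5) (5,3) (5,5)

Derivation:
(1,3): flips 1 -> legal
(1,4): no bracket -> illegal
(1,5): flips 1 -> legal
(2,3): no bracket -> illegal
(2,5): no bracket -> illegal
(3,2): no bracket -> illegal
(4,2): no bracket -> illegal
(4,5): no bracket -> illegal
(5,2): no bracket -> illegal
(5,3): flips 2 -> legal
(5,5): flips 1 -> legal
(6,3): no bracket -> illegal
(6,4): no bracket -> illegal
(6,5): no bracket -> illegal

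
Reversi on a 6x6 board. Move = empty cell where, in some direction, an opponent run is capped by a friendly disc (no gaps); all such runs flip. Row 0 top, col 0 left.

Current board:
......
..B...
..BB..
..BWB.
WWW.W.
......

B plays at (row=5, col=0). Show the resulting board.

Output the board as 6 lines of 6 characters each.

Answer: ......
..B...
..BB..
..BWB.
WBW.W.
B.....

Derivation:
Place B at (5,0); scan 8 dirs for brackets.
Dir NW: edge -> no flip
Dir N: opp run (4,0), next='.' -> no flip
Dir NE: opp run (4,1) capped by B -> flip
Dir W: edge -> no flip
Dir E: first cell '.' (not opp) -> no flip
Dir SW: edge -> no flip
Dir S: edge -> no flip
Dir SE: edge -> no flip
All flips: (4,1)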